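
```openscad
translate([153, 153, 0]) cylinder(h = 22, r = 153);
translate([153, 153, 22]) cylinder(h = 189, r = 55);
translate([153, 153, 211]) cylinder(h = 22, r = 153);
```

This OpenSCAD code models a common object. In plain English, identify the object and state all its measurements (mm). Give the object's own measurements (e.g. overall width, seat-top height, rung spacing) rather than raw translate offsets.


A spool: two coaxial disc flanges of radius 153 mm and thickness 22 mm, joined by a core cylinder of radius 55 mm and height 189 mm. The lower flange rests on z = 0 and the three cylinders share a vertical axis.


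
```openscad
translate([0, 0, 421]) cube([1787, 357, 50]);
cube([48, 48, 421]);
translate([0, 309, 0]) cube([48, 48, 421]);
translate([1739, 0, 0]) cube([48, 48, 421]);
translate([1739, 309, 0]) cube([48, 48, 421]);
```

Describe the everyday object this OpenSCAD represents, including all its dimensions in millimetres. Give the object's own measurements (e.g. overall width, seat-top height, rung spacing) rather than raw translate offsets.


A long wooden bench with a 1787 mm (x) × 357 mm (y) seat, 50 mm thick, its top surface 471 mm above the floor. Four 48 mm square legs at the seat corners, flush with the edges, run from z = 0 to the seat underside.


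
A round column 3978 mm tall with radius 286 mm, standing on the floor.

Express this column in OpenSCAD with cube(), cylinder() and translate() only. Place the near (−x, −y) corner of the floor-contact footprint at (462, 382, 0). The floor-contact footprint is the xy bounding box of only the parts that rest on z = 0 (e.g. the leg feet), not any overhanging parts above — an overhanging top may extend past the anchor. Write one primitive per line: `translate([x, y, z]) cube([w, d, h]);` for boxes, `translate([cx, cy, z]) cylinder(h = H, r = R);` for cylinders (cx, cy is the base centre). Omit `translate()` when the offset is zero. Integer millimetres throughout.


translate([748, 668, 0]) cylinder(h = 3978, r = 286);


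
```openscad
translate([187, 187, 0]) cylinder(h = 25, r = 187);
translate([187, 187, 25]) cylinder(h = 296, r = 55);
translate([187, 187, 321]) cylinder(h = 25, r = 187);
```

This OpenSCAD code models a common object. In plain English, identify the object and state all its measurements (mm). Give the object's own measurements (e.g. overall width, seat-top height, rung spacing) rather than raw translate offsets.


A spool: two coaxial disc flanges of radius 187 mm and thickness 25 mm, joined by a core cylinder of radius 55 mm and height 296 mm. The lower flange rests on z = 0 and the three cylinders share a vertical axis.


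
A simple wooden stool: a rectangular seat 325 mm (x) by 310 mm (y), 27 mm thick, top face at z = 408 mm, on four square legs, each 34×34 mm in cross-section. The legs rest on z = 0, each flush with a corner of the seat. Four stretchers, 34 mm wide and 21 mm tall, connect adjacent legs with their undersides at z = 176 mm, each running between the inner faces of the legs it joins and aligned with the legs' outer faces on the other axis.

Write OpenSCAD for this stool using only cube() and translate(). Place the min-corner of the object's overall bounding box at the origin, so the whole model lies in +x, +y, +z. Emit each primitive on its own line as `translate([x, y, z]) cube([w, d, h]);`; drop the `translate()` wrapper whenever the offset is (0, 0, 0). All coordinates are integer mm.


translate([0, 0, 381]) cube([325, 310, 27]);
cube([34, 34, 381]);
translate([291, 0, 0]) cube([34, 34, 381]);
translate([0, 276, 0]) cube([34, 34, 381]);
translate([291, 276, 0]) cube([34, 34, 381]);
translate([34, 0, 176]) cube([257, 34, 21]);
translate([34, 276, 176]) cube([257, 34, 21]);
translate([0, 34, 176]) cube([34, 242, 21]);
translate([291, 34, 176]) cube([34, 242, 21]);


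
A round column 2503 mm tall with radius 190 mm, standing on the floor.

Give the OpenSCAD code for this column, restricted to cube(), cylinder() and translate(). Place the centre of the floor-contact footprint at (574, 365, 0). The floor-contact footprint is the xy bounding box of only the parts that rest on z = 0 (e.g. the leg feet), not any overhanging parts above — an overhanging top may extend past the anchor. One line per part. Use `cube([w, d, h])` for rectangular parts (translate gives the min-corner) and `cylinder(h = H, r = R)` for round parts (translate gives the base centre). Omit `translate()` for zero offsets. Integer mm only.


translate([574, 365, 0]) cylinder(h = 2503, r = 190);


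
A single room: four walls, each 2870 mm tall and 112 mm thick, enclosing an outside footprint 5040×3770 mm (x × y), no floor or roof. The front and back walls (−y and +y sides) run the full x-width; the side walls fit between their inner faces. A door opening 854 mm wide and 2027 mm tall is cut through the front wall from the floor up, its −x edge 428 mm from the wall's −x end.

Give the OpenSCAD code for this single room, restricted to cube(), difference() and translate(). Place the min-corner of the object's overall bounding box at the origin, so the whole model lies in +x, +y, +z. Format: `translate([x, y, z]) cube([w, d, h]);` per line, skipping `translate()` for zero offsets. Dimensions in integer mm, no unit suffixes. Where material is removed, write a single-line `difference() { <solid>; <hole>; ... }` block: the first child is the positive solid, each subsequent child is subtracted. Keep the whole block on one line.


difference() { cube([5040, 112, 2870]); translate([428, 0, 0]) cube([854, 112, 2027]); }
translate([0, 3658, 0]) cube([5040, 112, 2870]);
translate([0, 112, 0]) cube([112, 3546, 2870]);
translate([4928, 112, 0]) cube([112, 3546, 2870]);


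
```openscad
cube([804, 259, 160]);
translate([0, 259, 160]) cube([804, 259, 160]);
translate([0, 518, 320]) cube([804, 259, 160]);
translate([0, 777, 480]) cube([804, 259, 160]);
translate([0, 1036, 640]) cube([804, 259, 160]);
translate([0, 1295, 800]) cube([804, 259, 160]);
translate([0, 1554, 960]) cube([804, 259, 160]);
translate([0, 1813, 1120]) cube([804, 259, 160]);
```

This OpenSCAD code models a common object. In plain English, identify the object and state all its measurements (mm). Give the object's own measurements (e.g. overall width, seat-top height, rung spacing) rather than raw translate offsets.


A straight staircase of 8 solid steps. Each step is 804 mm wide (x), 259 mm deep (y, the going) and 160 mm tall (the rise). The first step rests on the floor; each subsequent step sits one going further in +y and one rise higher in +z, directly behind and above the previous step with no overlap.


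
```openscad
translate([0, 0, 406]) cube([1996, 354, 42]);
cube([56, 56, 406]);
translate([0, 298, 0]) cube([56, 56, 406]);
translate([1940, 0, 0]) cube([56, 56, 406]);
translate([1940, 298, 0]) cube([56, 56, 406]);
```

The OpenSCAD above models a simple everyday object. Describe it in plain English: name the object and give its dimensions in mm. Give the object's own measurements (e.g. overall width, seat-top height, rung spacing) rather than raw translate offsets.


A bench: a 1996×354 mm seat slab, 42 mm thick, top at z = 448 mm, on four 56×56 mm square legs flush with the seat corners and standing on z = 0.


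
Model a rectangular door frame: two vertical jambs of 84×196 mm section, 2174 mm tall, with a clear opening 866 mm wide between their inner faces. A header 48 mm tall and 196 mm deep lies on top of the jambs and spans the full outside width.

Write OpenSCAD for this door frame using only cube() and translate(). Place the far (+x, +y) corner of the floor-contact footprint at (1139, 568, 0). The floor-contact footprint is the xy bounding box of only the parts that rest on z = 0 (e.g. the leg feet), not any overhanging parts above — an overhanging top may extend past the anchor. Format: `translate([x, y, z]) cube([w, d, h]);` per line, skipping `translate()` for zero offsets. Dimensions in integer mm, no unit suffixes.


translate([105, 372, 0]) cube([84, 196, 2174]);
translate([1055, 372, 0]) cube([84, 196, 2174]);
translate([105, 372, 2174]) cube([1034, 196, 48]);


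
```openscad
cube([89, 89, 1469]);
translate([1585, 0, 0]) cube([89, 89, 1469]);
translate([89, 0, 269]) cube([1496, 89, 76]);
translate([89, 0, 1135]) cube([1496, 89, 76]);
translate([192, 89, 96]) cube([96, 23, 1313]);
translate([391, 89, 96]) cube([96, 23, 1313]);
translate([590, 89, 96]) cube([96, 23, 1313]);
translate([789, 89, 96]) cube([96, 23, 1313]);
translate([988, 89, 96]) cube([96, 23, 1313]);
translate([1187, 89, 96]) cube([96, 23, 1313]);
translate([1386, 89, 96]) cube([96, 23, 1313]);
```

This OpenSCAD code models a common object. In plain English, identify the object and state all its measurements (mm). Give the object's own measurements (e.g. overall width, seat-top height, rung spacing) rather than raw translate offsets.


A fence section. Two 89×89 mm posts, 1469 mm tall, stand on the floor with a clear span of 1496 mm between their inner faces. Two horizontal rails of 89×76 mm section span the gap between the posts with their undersides at z = 269 mm and z = 1135 mm, flush with the posts' −y face. 7 pickets, each 96 mm wide, 23 mm thick and 1313 mm tall, are fixed to the +y face of the rails with their bottoms at z = 96 mm, spaced across the span with a 103 mm gap after the −x post and between neighbouring pickets and before the +x post.


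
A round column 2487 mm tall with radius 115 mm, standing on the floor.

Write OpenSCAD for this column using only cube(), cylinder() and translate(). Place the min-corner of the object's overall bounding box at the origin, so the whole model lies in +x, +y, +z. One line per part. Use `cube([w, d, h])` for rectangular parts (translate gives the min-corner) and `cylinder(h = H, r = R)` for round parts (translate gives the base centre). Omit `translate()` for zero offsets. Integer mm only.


translate([115, 115, 0]) cylinder(h = 2487, r = 115);


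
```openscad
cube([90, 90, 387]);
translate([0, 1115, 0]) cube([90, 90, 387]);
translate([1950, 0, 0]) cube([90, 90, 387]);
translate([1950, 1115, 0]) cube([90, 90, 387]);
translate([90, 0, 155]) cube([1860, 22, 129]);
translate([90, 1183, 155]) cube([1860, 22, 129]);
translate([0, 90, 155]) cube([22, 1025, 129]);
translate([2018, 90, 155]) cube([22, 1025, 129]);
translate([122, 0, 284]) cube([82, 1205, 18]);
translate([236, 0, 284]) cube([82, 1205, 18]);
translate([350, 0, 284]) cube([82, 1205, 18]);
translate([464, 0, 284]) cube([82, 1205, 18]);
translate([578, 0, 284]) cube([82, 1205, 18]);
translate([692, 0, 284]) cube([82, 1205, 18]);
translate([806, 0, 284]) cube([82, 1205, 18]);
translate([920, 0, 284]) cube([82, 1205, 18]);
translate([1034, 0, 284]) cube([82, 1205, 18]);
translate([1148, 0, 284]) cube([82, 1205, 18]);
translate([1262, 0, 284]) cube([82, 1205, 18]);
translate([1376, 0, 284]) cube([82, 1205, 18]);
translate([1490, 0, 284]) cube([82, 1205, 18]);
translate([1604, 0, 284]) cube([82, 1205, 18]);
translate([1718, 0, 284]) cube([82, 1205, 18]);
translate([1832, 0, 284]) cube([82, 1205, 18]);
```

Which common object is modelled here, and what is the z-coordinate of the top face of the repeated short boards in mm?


A bed frame. The slat-top height is 302 mm.

Four posts, four rails, and a row of slats — a bed frame. Slats sit on the rails at z = 155 + 129 = 284; with slat thickness 18, the top is 302 mm.


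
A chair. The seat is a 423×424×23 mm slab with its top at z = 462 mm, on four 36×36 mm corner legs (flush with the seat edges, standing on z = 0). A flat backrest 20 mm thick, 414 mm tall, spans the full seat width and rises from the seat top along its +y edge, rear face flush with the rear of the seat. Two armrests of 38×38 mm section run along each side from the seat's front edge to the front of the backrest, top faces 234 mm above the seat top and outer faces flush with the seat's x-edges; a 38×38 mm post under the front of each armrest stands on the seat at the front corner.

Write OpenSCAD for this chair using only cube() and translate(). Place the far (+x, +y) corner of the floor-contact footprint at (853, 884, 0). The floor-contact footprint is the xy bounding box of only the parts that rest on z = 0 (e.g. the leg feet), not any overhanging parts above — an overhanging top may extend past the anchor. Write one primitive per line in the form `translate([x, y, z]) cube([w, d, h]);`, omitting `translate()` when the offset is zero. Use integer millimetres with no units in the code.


translate([430, 460, 439]) cube([423, 424, 23]);
translate([430, 460, 0]) cube([36, 36, 439]);
translate([817, 460, 0]) cube([36, 36, 439]);
translate([430, 848, 0]) cube([36, 36, 439]);
translate([817, 848, 0]) cube([36, 36, 439]);
translate([430, 864, 462]) cube([423, 20, 414]);
translate([430, 460, 658]) cube([38, 404, 38]);
translate([815, 460, 658]) cube([38, 404, 38]);
translate([430, 460, 462]) cube([38, 38, 196]);
translate([815, 460, 462]) cube([38, 38, 196]);


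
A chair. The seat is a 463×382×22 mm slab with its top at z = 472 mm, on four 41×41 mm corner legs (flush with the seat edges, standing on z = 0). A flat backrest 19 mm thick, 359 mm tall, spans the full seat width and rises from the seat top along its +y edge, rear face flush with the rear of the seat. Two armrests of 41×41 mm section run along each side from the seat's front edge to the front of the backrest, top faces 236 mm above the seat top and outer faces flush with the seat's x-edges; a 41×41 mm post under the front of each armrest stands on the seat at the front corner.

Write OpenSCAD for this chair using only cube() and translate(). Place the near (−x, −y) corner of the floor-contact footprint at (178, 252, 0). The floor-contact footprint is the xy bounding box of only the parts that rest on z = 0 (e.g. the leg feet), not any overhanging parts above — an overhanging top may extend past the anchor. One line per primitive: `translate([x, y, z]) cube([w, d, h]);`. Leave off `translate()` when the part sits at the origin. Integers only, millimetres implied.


translate([178, 252, 450]) cube([463, 382, 22]);
translate([178, 252, 0]) cube([41, 41, 450]);
translate([600, 252, 0]) cube([41, 41, 450]);
translate([178, 593, 0]) cube([41, 41, 450]);
translate([600, 593, 0]) cube([41, 41, 450]);
translate([178, 615, 472]) cube([463, 19, 359]);
translate([178, 252, 667]) cube([41, 363, 41]);
translate([600, 252, 667]) cube([41, 363, 41]);
translate([178, 252, 472]) cube([41, 41, 195]);
translate([600, 252, 472]) cube([41, 41, 195]);


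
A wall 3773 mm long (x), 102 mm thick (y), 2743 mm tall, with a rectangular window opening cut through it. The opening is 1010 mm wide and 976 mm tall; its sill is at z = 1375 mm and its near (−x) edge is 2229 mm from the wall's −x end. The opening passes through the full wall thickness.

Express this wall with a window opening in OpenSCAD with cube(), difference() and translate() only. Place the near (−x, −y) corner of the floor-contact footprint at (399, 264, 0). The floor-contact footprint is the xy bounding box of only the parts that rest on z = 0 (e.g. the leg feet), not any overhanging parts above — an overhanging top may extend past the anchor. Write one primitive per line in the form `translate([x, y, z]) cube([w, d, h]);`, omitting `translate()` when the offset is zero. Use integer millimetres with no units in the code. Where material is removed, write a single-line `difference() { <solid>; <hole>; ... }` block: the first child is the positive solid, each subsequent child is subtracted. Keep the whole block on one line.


difference() { translate([399, 264, 0]) cube([3773, 102, 2743]); translate([2628, 264, 1375]) cube([1010, 102, 976]); }


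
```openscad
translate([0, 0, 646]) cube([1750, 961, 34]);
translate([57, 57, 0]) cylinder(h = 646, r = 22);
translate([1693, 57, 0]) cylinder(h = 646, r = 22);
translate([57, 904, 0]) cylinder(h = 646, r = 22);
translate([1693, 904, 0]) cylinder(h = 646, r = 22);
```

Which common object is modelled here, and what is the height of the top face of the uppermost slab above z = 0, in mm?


A table. The table height is 680 mm.

A 1750×961×34 slab sits at z = 646 on four Ø44 mm round legs — a table. The top surface is at 646 + 34 = 680 mm.


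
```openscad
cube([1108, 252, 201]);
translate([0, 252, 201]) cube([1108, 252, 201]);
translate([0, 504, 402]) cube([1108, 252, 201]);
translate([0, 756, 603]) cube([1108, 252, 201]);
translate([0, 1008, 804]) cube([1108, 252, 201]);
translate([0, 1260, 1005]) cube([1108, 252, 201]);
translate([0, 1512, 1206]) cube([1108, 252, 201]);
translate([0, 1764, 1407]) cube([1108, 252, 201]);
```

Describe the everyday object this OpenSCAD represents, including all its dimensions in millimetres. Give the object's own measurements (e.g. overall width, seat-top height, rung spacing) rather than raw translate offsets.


A straight staircase of 8 solid steps. Each step is 1108 mm wide (x), 252 mm deep (y, the going) and 201 mm tall (the rise). The first step rests on the floor; each subsequent step sits one going further in +y and one rise higher in +z, directly behind and above the previous step with no overlap.


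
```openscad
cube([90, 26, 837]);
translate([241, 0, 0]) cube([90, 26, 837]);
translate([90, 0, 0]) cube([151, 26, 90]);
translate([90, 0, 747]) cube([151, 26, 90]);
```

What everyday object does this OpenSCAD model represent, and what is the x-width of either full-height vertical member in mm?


A picture frame. The border width is 90 mm.

Four thin pieces enclosing a rectangular opening — a picture frame. The two full-height stiles are 837 mm tall; the top rail sits at z = 747 and is 90 mm tall, so the border above the opening is 837 − 747 = 90 mm, matching the stile x-width.


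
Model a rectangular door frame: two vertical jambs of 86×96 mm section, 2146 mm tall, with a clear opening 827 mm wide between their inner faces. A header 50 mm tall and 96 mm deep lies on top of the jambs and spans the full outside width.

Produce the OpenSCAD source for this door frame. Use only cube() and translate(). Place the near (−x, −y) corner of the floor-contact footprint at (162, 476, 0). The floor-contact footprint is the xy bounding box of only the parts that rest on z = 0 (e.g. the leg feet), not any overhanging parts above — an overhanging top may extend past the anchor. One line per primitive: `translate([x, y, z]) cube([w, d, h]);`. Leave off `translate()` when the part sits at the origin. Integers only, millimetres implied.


translate([162, 476, 0]) cube([86, 96, 2146]);
translate([1075, 476, 0]) cube([86, 96, 2146]);
translate([162, 476, 2146]) cube([999, 96, 50]);


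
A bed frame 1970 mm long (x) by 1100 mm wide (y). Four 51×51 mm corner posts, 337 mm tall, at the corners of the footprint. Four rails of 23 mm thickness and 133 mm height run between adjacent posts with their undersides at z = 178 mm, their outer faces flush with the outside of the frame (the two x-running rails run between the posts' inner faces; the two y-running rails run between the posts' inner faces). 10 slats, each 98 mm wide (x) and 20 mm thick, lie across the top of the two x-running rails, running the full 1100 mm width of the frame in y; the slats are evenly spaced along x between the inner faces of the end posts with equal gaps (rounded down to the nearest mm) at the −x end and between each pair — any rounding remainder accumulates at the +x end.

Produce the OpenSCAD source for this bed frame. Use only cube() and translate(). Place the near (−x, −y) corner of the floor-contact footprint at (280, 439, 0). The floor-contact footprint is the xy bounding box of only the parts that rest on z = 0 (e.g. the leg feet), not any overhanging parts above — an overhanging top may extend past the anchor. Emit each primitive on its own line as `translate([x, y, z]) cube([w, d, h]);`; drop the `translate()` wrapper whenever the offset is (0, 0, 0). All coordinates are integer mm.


translate([280, 439, 0]) cube([51, 51, 337]);
translate([280, 1488, 0]) cube([51, 51, 337]);
translate([2199, 439, 0]) cube([51, 51, 337]);
translate([2199, 1488, 0]) cube([51, 51, 337]);
translate([331, 439, 178]) cube([1868, 23, 133]);
translate([331, 1516, 178]) cube([1868, 23, 133]);
translate([280, 490, 178]) cube([23, 998, 133]);
translate([2227, 490, 178]) cube([23, 998, 133]);
translate([411, 439, 311]) cube([98, 1100, 20]);
translate([589, 439, 311]) cube([98, 1100, 20]);
translate([767, 439, 311]) cube([98, 1100, 20]);
translate([945, 439, 311]) cube([98, 1100, 20]);
translate([1123, 439, 311]) cube([98, 1100, 20]);
translate([1301, 439, 311]) cube([98, 1100, 20]);
translate([1479, 439, 311]) cube([98, 1100, 20]);
translate([1657, 439, 311]) cube([98, 1100, 20]);
translate([1835, 439, 311]) cube([98, 1100, 20]);
translate([2013, 439, 311]) cube([98, 1100, 20]);


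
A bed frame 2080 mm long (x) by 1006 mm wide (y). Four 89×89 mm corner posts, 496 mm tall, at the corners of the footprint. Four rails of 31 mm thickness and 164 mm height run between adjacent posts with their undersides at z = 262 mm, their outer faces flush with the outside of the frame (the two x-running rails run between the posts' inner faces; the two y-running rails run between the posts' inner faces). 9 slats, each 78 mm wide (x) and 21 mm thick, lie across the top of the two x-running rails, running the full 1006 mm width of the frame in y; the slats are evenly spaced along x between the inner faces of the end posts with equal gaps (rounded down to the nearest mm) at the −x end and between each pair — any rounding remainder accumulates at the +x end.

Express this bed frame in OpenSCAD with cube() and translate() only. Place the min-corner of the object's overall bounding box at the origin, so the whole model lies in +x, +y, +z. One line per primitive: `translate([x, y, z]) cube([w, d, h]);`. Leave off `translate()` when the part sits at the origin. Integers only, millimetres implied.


// slat z = rail_z + rail_h = 262 + 164 = 426
// slat gap = ⌊(1902 − 9·78) / 10⌋ = 120
cube([89, 89, 496]);
translate([0, 917, 0]) cube([89, 89, 496]);
translate([1991, 0, 0]) cube([89, 89, 496]);
translate([1991, 917, 0]) cube([89, 89, 496]);
translate([89, 0, 262]) cube([1902, 31, 164]);
translate([89, 975, 262]) cube([1902, 31, 164]);
translate([0, 89, 262]) cube([31, 828, 164]);
translate([2049, 89, 262]) cube([31, 828, 164]);
translate([209, 0, 426]) cube([78, 1006, 21]);
translate([407, 0, 426]) cube([78, 1006, 21]);
translate([605, 0, 426]) cube([78, 1006, 21]);
translate([803, 0, 426]) cube([78, 1006, 21]);
translate([1001, 0, 426]) cube([78, 1006, 21]);
translate([1199, 0, 426]) cube([78, 1006, 21]);
translate([1397, 0, 426]) cube([78, 1006, 21]);
translate([1595, 0, 426]) cube([78, 1006, 21]);
translate([1793, 0, 426]) cube([78, 1006, 21]);


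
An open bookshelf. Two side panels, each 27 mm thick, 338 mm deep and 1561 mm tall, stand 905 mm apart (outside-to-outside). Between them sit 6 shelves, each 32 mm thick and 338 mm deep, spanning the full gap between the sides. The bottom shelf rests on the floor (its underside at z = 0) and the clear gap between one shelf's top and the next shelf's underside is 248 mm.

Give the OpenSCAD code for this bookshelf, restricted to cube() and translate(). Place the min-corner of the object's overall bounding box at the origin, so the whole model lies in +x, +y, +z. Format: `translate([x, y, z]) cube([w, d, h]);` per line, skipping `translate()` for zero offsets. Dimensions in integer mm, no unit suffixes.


cube([27, 338, 1561]);
translate([878, 0, 0]) cube([27, 338, 1561]);
translate([27, 0, 0]) cube([851, 338, 32]);
translate([27, 0, 280]) cube([851, 338, 32]);
translate([27, 0, 560]) cube([851, 338, 32]);
translate([27, 0, 840]) cube([851, 338, 32]);
translate([27, 0, 1120]) cube([851, 338, 32]);
translate([27, 0, 1400]) cube([851, 338, 32]);


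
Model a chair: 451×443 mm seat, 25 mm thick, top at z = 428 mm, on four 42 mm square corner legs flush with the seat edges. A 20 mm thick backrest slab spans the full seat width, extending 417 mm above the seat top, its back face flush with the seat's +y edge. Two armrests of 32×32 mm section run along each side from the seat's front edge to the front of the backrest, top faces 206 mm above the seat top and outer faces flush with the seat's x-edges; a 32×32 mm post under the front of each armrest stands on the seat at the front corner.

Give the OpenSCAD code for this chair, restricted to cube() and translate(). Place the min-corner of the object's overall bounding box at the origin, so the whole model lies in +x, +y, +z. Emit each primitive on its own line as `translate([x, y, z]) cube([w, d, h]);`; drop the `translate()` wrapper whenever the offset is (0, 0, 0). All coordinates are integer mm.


translate([0, 0, 403]) cube([451, 443, 25]);
cube([42, 42, 403]);
translate([409, 0, 0]) cube([42, 42, 403]);
translate([0, 401, 0]) cube([42, 42, 403]);
translate([409, 401, 0]) cube([42, 42, 403]);
translate([0, 423, 428]) cube([451, 20, 417]);
translate([0, 0, 602]) cube([32, 423, 32]);
translate([419, 0, 602]) cube([32, 423, 32]);
translate([0, 0, 428]) cube([32, 32, 174]);
translate([419, 0, 428]) cube([32, 32, 174]);


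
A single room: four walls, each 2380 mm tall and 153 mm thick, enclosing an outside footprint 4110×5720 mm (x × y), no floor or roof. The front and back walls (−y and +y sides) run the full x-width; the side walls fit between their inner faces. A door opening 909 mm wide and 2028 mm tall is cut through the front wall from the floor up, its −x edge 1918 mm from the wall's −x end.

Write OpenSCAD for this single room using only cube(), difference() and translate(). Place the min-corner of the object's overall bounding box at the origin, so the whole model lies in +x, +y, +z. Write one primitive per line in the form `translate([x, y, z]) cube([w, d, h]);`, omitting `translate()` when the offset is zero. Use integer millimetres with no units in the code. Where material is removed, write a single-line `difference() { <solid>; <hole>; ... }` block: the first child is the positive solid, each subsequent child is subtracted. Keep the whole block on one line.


difference() { cube([4110, 153, 2380]); translate([1918, 0, 0]) cube([909, 153, 2028]); }
translate([0, 5567, 0]) cube([4110, 153, 2380]);
translate([0, 153, 0]) cube([153, 5414, 2380]);
translate([3957, 153, 0]) cube([153, 5414, 2380]);


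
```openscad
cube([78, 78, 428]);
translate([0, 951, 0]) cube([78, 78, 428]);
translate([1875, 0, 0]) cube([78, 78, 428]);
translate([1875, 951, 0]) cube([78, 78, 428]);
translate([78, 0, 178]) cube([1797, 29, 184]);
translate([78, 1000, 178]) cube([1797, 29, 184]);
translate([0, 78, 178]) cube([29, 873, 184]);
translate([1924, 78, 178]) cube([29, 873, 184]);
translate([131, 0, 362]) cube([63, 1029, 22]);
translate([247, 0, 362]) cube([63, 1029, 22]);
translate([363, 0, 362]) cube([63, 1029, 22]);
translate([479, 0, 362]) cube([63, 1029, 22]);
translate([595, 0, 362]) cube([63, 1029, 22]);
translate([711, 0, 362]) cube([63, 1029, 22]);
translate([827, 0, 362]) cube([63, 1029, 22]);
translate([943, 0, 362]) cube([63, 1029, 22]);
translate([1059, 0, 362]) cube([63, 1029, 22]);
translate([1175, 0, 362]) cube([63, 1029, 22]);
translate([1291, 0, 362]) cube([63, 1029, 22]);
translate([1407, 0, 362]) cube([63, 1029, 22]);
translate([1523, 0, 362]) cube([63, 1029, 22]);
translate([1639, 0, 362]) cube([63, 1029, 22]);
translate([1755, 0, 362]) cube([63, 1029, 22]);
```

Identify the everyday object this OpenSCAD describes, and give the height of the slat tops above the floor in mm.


A bed frame. The slat-top height is 384 mm.

Four posts, four rails, and a row of slats — a bed frame. Slats sit on the rails at z = 178 + 184 = 362; with slat thickness 22, the top is 384 mm.


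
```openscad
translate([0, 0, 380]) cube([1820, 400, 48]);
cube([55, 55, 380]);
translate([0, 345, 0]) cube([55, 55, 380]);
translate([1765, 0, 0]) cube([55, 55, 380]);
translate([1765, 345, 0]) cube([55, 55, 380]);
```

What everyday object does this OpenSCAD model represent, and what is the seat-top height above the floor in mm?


A bench. The seat-top height is 428 mm.

A long slab on four corner posts — a bench. The slab sits at z = 380 with thickness 48, so the top is 380 + 48 = 428 mm.


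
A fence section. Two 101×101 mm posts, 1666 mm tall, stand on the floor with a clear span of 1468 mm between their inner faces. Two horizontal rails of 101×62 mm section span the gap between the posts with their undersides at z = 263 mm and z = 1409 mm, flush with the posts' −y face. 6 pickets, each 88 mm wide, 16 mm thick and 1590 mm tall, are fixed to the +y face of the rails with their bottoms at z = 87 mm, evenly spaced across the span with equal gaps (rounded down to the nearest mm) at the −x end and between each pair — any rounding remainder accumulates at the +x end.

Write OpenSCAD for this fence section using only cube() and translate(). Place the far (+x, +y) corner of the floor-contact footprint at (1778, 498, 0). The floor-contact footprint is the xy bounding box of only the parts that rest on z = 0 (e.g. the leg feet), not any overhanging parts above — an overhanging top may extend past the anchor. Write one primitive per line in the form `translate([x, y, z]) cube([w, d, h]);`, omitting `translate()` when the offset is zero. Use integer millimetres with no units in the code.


translate([108, 397, 0]) cube([101, 101, 1666]);
translate([1677, 397, 0]) cube([101, 101, 1666]);
translate([209, 397, 263]) cube([1468, 101, 62]);
translate([209, 397, 1409]) cube([1468, 101, 62]);
translate([343, 498, 87]) cube([88, 16, 1590]);
translate([565, 498, 87]) cube([88, 16, 1590]);
translate([787, 498, 87]) cube([88, 16, 1590]);
translate([1009, 498, 87]) cube([88, 16, 1590]);
translate([1231, 498, 87]) cube([88, 16, 1590]);
translate([1453, 498, 87]) cube([88, 16, 1590]);


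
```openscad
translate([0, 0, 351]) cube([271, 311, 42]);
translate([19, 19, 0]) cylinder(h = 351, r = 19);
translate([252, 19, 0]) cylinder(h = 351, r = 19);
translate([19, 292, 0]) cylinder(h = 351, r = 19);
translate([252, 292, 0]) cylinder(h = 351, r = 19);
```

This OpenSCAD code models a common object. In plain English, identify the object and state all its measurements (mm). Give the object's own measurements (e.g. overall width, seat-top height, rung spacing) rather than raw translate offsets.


A four-legged stool. The seat is a 271×311×42 mm slab whose top surface is at z = 393 mm; four round legs, each 38 mm in diameter, run from the floor (z = 0) to the underside of the seat, each leg's axis is inset half a diameter from the nearest pair of seat edges (so the leg's bounding box is flush with the corner).


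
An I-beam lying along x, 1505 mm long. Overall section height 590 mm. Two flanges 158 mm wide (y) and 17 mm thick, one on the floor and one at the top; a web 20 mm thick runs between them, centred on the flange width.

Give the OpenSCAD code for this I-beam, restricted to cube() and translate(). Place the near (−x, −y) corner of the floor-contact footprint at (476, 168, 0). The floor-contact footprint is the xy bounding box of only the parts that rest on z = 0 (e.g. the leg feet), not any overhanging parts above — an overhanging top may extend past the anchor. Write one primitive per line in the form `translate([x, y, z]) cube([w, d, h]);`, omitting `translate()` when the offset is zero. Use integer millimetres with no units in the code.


translate([476, 168, 0]) cube([1505, 158, 17]);
translate([476, 237, 17]) cube([1505, 20, 556]);
translate([476, 168, 573]) cube([1505, 158, 17]);


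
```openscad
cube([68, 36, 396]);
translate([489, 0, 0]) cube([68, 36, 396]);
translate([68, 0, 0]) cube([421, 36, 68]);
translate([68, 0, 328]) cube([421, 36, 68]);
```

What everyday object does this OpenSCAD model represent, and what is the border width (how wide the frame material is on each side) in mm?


A picture frame. The border width is 68 mm.

Four thin pieces enclosing a rectangular opening — a picture frame. The two full-height stiles are 396 mm tall; the top rail sits at z = 328 and is 68 mm tall, so the border above the opening is 396 − 328 = 68 mm, matching the stile x-width.


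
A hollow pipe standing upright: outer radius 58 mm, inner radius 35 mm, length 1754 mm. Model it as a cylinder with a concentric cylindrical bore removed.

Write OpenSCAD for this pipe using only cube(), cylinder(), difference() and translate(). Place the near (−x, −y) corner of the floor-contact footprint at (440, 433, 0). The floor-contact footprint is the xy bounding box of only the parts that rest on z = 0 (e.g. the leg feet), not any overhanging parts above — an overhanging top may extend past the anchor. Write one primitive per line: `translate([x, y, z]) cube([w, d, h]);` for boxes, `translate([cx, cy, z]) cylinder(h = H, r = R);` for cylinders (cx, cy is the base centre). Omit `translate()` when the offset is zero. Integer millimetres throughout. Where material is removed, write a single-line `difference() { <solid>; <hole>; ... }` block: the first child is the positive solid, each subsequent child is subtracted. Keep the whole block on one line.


difference() { translate([498, 491, 0]) cylinder(h = 1754, r = 58); translate([498, 491, 0]) cylinder(h = 1754, r = 35); }


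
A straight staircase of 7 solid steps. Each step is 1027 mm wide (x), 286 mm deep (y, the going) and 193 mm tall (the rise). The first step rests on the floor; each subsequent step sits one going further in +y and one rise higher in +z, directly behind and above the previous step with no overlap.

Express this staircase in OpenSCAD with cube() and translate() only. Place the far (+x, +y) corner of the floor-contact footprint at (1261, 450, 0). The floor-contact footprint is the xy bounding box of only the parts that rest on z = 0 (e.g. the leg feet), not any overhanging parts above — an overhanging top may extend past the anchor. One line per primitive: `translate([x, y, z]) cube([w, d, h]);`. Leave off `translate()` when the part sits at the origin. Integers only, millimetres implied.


translate([234, 164, 0]) cube([1027, 286, 193]);
translate([234, 450, 193]) cube([1027, 286, 193]);
translate([234, 736, 386]) cube([1027, 286, 193]);
translate([234, 1022, 579]) cube([1027, 286, 193]);
translate([234, 1308, 772]) cube([1027, 286, 193]);
translate([234, 1594, 965]) cube([1027, 286, 193]);
translate([234, 1880, 1158]) cube([1027, 286, 193]);


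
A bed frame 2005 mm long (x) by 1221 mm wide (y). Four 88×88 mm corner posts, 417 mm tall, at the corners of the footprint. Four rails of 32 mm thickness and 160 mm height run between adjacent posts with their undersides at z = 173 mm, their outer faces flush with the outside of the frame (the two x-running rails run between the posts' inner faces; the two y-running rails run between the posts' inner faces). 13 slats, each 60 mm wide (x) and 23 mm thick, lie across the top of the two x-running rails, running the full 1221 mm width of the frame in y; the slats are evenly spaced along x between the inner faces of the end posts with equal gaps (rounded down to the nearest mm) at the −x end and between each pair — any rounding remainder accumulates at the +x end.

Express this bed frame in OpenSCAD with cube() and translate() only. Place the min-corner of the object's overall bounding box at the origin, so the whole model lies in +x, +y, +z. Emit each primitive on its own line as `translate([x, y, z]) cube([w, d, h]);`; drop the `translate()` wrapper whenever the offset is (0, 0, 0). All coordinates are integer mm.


cube([88, 88, 417]);
translate([0, 1133, 0]) cube([88, 88, 417]);
translate([1917, 0, 0]) cube([88, 88, 417]);
translate([1917, 1133, 0]) cube([88, 88, 417]);
translate([88, 0, 173]) cube([1829, 32, 160]);
translate([88, 1189, 173]) cube([1829, 32, 160]);
translate([0, 88, 173]) cube([32, 1045, 160]);
translate([1973, 88, 173]) cube([32, 1045, 160]);
translate([162, 0, 333]) cube([60, 1221, 23]);
translate([296, 0, 333]) cube([60, 1221, 23]);
translate([430, 0, 333]) cube([60, 1221, 23]);
translate([564, 0, 333]) cube([60, 1221, 23]);
translate([698, 0, 333]) cube([60, 1221, 23]);
translate([832, 0, 333]) cube([60, 1221, 23]);
translate([966, 0, 333]) cube([60, 1221, 23]);
translate([1100, 0, 333]) cube([60, 1221, 23]);
translate([1234, 0, 333]) cube([60, 1221, 23]);
translate([1368, 0, 333]) cube([60, 1221, 23]);
translate([1502, 0, 333]) cube([60, 1221, 23]);
translate([1636, 0, 333]) cube([60, 1221, 23]);
translate([1770, 0, 333]) cube([60, 1221, 23]);


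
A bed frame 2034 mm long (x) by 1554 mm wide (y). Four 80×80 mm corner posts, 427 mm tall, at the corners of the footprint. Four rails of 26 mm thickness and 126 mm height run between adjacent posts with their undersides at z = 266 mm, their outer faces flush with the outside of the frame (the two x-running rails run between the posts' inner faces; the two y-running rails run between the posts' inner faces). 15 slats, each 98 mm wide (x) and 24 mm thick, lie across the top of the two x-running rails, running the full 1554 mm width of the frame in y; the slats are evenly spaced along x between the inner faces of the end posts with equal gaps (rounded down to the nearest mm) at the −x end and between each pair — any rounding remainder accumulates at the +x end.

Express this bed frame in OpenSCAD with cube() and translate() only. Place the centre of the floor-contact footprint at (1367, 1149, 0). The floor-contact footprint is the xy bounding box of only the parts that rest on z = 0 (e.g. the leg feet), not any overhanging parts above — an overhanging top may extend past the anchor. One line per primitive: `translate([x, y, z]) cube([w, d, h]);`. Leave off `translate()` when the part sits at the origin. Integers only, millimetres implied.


translate([350, 372, 0]) cube([80, 80, 427]);
translate([350, 1846, 0]) cube([80, 80, 427]);
translate([2304, 372, 0]) cube([80, 80, 427]);
translate([2304, 1846, 0]) cube([80, 80, 427]);
translate([430, 372, 266]) cube([1874, 26, 126]);
translate([430, 1900, 266]) cube([1874, 26, 126]);
translate([350, 452, 266]) cube([26, 1394, 126]);
translate([2358, 452, 266]) cube([26, 1394, 126]);
translate([455, 372, 392]) cube([98, 1554, 24]);
translate([578, 372, 392]) cube([98, 1554, 24]);
translate([701, 372, 392]) cube([98, 1554, 24]);
translate([824, 372, 392]) cube([98, 1554, 24]);
translate([947, 372, 392]) cube([98, 1554, 24]);
translate([1070, 372, 392]) cube([98, 1554, 24]);
translate([1193, 372, 392]) cube([98, 1554, 24]);
translate([1316, 372, 392]) cube([98, 1554, 24]);
translate([1439, 372, 392]) cube([98, 1554, 24]);
translate([1562, 372, 392]) cube([98, 1554, 24]);
translate([1685, 372, 392]) cube([98, 1554, 24]);
translate([1808, 372, 392]) cube([98, 1554, 24]);
translate([1931, 372, 392]) cube([98, 1554, 24]);
translate([2054, 372, 392]) cube([98, 1554, 24]);
translate([2177, 372, 392]) cube([98, 1554, 24]);


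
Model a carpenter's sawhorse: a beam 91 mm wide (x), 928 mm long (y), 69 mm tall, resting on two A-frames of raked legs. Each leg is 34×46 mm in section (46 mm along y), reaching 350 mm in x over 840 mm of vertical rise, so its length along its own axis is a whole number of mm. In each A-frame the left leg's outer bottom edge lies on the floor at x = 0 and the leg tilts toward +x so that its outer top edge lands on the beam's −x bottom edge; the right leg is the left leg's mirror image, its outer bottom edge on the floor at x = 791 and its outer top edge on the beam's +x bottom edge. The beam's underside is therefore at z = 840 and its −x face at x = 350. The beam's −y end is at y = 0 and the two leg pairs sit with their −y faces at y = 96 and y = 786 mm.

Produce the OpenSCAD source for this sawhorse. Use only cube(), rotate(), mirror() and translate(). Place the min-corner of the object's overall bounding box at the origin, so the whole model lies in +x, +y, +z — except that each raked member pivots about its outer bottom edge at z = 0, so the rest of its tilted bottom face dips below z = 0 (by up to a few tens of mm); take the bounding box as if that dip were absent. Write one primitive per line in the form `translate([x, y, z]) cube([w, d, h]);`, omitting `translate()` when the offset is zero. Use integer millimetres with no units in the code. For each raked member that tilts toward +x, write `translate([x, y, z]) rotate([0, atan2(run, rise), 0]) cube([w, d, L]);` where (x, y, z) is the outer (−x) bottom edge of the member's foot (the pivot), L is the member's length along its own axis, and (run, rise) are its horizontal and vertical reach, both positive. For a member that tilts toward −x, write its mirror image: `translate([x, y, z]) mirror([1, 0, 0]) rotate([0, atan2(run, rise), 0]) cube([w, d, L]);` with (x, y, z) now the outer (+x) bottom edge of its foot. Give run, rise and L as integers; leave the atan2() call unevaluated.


translate([350, 0, 840]) cube([91, 928, 69]);
translate([0, 96, 0]) rotate([0, atan2(350, 840), 0]) cube([34, 46, 910]);
translate([791, 96, 0]) mirror([1, 0, 0]) rotate([0, atan2(350, 840), 0]) cube([34, 46, 910]);
translate([0, 786, 0]) rotate([0, atan2(350, 840), 0]) cube([34, 46, 910]);
translate([791, 786, 0]) mirror([1, 0, 0]) rotate([0, atan2(350, 840), 0]) cube([34, 46, 910]);
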